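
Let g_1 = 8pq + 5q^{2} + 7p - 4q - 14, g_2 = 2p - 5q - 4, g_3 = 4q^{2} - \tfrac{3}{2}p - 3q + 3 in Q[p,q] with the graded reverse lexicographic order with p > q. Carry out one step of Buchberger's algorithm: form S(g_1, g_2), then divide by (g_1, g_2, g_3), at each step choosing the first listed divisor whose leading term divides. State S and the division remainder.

S(g_1, g_2) = \tfrac{25}{8}q^{2} + \tfrac{7}{8}p + \tfrac{3}{2}q - \tfrac{7}{4}; remainder on division = \tfrac{1147}{128}q.

lcm(LM(g_1), LM(g_2)) = pq.
S = (lcm/LT(g_1))·g_1 − (lcm/LT(g_2))·g_2 = \tfrac{25}{8}q^{2} + \tfrac{7}{8}p + \tfrac{3}{2}q - \tfrac{7}{4}.
Reduce S modulo (g_1, g_2, g_3) in that order:
  leading term q^{2}: subtract (\tfrac{25}{32})·g_3 from \tfrac{25}{8}q^{2} + \tfrac{7}{8}p + \tfrac{3}{2}q - \tfrac{7}{4} → \tfrac{131}{64}p + \tfrac{123}{32}q - \tfrac{131}{32}
  leading term p: subtract (\tfrac{131}{128})·g_2 from \tfrac{131}{64}p + \tfrac{123}{32}q - \tfrac{131}{32} → \tfrac{1147}{128}q
  leading term q: no divisor's leading term divides it; move \tfrac{1147}{128}q to the remainder.
The remainder \tfrac{1147}{128}q is nonzero, so it would be added as the next basis element.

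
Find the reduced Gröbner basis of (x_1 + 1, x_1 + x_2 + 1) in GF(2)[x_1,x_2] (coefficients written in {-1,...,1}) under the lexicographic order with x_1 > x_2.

f_1 = x_1 + 1, LT = x_1.
f_2 = x_1 + x_2 + 1, LT = x_1.

S(f_1,f_2): lcm = x_1. S = x_2.
  leading term x_2: no divisor's leading term divides it; move x_2 to the remainder.
  remainder x_2 ≠ 0; add g_3 = x_2 to the basis.

The other S-polynomials (S(f_1,g_3), S(f_2,g_3)) all reduce to 0 modulo the current basis, so we have a Gröbner basis.
Inter-reduce: drop elements whose leading term is divisible by another's, tail-reduce, and make monic.

G = {x_1 + 1, x_2}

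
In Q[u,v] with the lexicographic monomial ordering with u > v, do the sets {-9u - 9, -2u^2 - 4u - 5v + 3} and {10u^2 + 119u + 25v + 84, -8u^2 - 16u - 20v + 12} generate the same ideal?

Yes, the ideals are equal.

Since reduced Gröbner bases are canonical representatives of ideals under a given ordering, it suffices to compute and compare them.
Buchberger on the first generating set:
f_1 = -9u - 9, LT = u.
f_2 = -2u^2 - 4u - 5v + 3, LT = u^2.

S(f_1,f_2): lcm = u^2. S = -u - 5/2v + 3/2.
  reduce S modulo (f_1, f_2):
  remainder -5/2v + 5/2 ≠ 0; add g_3 = -5/2v + 5/2 to the basis.

The other S-polynomials (S(f_1,g_3), S(f_2,g_3)) all reduce to 0 modulo the current basis, so we have a Gröbner basis.
Inter-reduce: drop elements whose leading term is divisible by another's, tail-reduce, and make monic.
Reduced Gröbner basis: {u + 1, v - 1}.

Buchberger on the second generating set:
h_1 = 10u^2 + 119u + 25v + 84, LT = u^2.
h_2 = -8u^2 - 16u - 20v + 12, LT = u^2.

S(h_1,h_2): lcm = u^2. S = 99/10u + 99/10.
  reduce S modulo (h_1, h_2):
  remainder 99/10u + 99/10 ≠ 0; add k_3 = 99/10u + 99/10 to the basis.

S(h_1,k_3): lcm = u^2. S = 109/10u + 5/2v + 42/5.
  reduce S modulo (h_1, h_2, k_3):
  remainder 5/2v - 5/2 ≠ 0; add k_4 = 5/2v - 5/2 to the basis.

The other S-polynomials (S(h_2,k_3), S(h_1,k_4), S(h_2,k_4), S(k_3,k_4)) all reduce to 0 modulo the current basis, so we have a Gröbner basis.
Inter-reduce: drop elements whose leading term is divisible by another's, tail-reduce, and make monic.
Reduced Gröbner basis: {u + 1, v - 1}.

The two bases agree; hence the ideals are identical.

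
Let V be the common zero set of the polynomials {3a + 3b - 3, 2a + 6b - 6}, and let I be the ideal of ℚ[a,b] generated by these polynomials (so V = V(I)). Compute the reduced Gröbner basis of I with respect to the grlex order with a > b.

The reduced Gröbner basis is the canonical form of the ideal for this ordering.

f_1 = 3a + 3b - 3, LT = a.
f_2 = 2a + 6b - 6, LT = a.

S(f_1,f_2): lcm = a. S = -2b + 2.
  leading term b: no divisor's leading term divides it; move -2b to the remainder.
  leading term 1: no divisor's leading term divides it; move 2 to the remainder.
  remainder -2b + 2 ≠ 0; add g_3 = -2b + 2 to the basis.

The other S-polynomials (S(f_1,g_3), S(f_2,g_3)) all reduce to 0 modulo the current basis, so we have a Gröbner basis.
Inter-reduce: drop elements whose leading term is divisible by another's, tail-reduce, and make monic.

G = {a, b - 1}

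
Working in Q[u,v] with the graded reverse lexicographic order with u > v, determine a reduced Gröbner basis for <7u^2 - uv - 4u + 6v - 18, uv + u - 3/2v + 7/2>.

f_1 = 7u^2 - uv - 4u + 6v - 18, LT = u^2.
f_2 = uv + u - 3/2v + 7/2, LT = uv.

S(f_1,f_2): lcm = u^2v. S = -1/7uv^2 - u^2 + 13/14uv + 6/7v^2 - 7/2u - 18/7v.
  leading term uv^2: subtract (-1/7v)·f_2 from -1/7uv^2 - u^2 + 13/14uv + 6/7v^2 - 7/2u - 18/7v → -u^2 + 15/14uv + 9/14v^2 - 7/2u - 29/14v
  leading term u^2: subtract (-1/7)·f_1 from -u^2 + 15/14uv + 9/14v^2 - 7/2u - 29/14v → 13/14uv + 9/14v^2 - 57/14u - 17/14v - 18/7
  leading term uv: subtract (13/14)·f_2 from 13/14uv + 9/14v^2 - 57/14u - 17/14v - 18/7 → 9/14v^2 - 5u + 5/28v - 163/28
  leading term v^2: no divisor's leading term divides it; move 9/14v^2 to the remainder.
  leading term u: no divisor's leading term divides it; move -5u to the remainder.
  leading term v: no divisor's leading term divides it; move 5/28v to the remainder.
  leading term 1: no divisor's leading term divides it; move -163/28 to the remainder.
  remainder 9/14v^2 - 5u + 5/28v - 163/28 ≠ 0; add g_3 = 9/14v^2 - 5u + 5/28v - 163/28 to the basis.

The other S-polynomials (S(f_1,g_3), S(f_2,g_3)) all reduce to 0 modulo the current basis, so we have a Gröbner basis.

G = {u^2 - 3/7u + 9/14v - 29/14, uv + u - 3/2v + 7/2, v^2 - 70/9u + 5/18v - 163/18}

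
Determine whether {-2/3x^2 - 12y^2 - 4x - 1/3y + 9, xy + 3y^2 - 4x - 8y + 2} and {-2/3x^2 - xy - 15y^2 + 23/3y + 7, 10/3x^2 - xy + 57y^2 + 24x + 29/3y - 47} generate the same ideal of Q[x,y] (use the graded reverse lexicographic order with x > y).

For a fixed monomial order, each ideal has a unique reduced Gröbner basis; comparing bases decides equality.
Buchberger on the first generating set:
f_1 = -2/3x^2 - 12y^2 - 4x - 1/3y + 9, LT = x^2.
f_2 = xy + 3y^2 - 4x - 8y + 2, LT = xy.

S(f_1,f_2): lcm = x^2y. S = -3xy^2 + 18y^3 + 4x^2 + 14xy + 1/2y^2 - 2x - 27/2y.
  leading term xy^2: subtract (-3y)·f_2 from -3xy^2 + 18y^3 + 4x^2 + 14xy + 1/2y^2 - 2x - 27/2y → 27y^3 + 4x^2 + 2xy - 47/2y^2 - 2x - 15/2y
  leading term y^3: no divisor's leading term divides it; move 27y^3 to the remainder.
  leading term x^2: subtract (-6)·f_1 from 4x^2 + 2xy - 47/2y^2 - 2x - 15/2y → 2xy - 191/2y^2 - 26x - 19/2y + 54
  leading term xy: subtract (2)·f_2 from 2xy - 191/2y^2 - 26x - 19/2y + 54 → -203/2y^2 - 18x + 13/2y + 50
  leading term y^2: no divisor's leading term divides it; move -203/2y^2 to the remainder.
  leading term x: no divisor's leading term divides it; move -18x to the remainder.
  leading term y: no divisor's leading term divides it; move 13/2y to the remainder.
  leading term 1: no divisor's leading term divides it; move 50 to the remainder.
  remainder 27y^3 - 203/2y^2 - 18x + 13/2y + 50 ≠ 0; add g_3 = 27y^3 - 203/2y^2 - 18x + 13/2y + 50 to the basis.

The other S-polynomials (S(f_1,g_3), S(f_2,g_3)) all reduce to 0 modulo the current basis, so we have a Gröbner basis.
Inter-reduce: drop elements whose leading term is divisible by another's, tail-reduce, and make monic.
Reduced Gröbner basis: {y^3 - 203/54y^2 - 2/3x + 13/54y + 50/27, x^2 + 18y^2 + 6x + 1/2y - 27/2, xy + 3y^2 - 4x - 8y + 2}.

Buchberger on the second generating set:
h_1 = -2/3x^2 - xy - 15y^2 + 23/3y + 7, LT = x^2.
h_2 = 10/3x^2 - xy + 57y^2 + 24x + 29/3y - 47, LT = x^2.

S(h_1,h_2): lcm = x^2. S = 9/5xy + 27/5y^2 - 36/5x - 72/5y + 18/5.
  leading term xy: no divisor's leading term divides it; move 9/5xy to the remainder.
  leading term y^2: no divisor's leading term divides it; move 27/5y^2 to the remainder.
  leading term x: no divisor's leading term divides it; move -36/5x to the remainder.
  leading term y: no divisor's leading term divides it; move -72/5y to the remainder.
  leading term 1: no divisor's leading term divides it; move 18/5 to the remainder.
  remainder 9/5xy + 27/5y^2 - 36/5x - 72/5y + 18/5 ≠ 0; add k_3 = 9/5xy + 27/5y^2 - 36/5x - 72/5y + 18/5 to the basis.

S(h_1,k_3): lcm = x^2y. S = -3/2xy^2 + 45/2y^3 + 4x^2 + 8xy - 23/2y^2 - 2x - 21/2y.
  leading term xy^2: subtract (-5/6y)·k_3 from -3/2xy^2 + 45/2y^3 + 4x^2 + 8xy - 23/2y^2 - 2x - 21/2y → 27y^3 + 4x^2 + 2xy - 47/2y^2 - 2x - 15/2y
  leading term y^3: no divisor's leading term divides it; move 27y^3 to the remainder.
  leading term x^2: subtract (-6)·h_1 from 4x^2 + 2xy - 47/2y^2 - 2x - 15/2y → -4xy - 227/2y^2 - 2x + 77/2y + 42
  leading term xy: subtract (-20/9)·k_3 from -4xy - 227/2y^2 - 2x + 77/2y + 42 → -203/2y^2 - 18x + 13/2y + 50
  leading term y^2: no divisor's leading term divides it; move -203/2y^2 to the remainder.
  leading term x: no divisor's leading term divides it; move -18x to the remainder.
  leading term y: no divisor's leading term divides it; move 13/2y to the remainder.
  leading term 1: no divisor's leading term divides it; move 50 to the remainder.
  remainder 27y^3 - 203/2y^2 - 18x + 13/2y + 50 ≠ 0; add k_4 = 27y^3 - 203/2y^2 - 18x + 13/2y + 50 to the basis.

The other S-polynomials (S(h_2,k_3), S(h_1,k_4), S(h_2,k_4), S(k_3,k_4)) all reduce to 0 modulo the current basis, so we have a Gröbner basis.
Inter-reduce: drop elements whose leading term is divisible by another's, tail-reduce, and make monic.
Reduced Gröbner basis: {y^3 - 203/54y^2 - 2/3x + 13/54y + 50/27, x^2 + 18y^2 + 6x + 1/2y - 27/2, xy + 3y^2 - 4x - 8y + 2}.

Same reduced basis, so the two generating sets span the same ideal.

Yes, the ideals are equal.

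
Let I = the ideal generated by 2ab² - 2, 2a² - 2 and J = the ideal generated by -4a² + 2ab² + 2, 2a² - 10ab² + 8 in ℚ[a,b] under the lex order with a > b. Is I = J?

Yes, the ideals are equal.

Two ideals are equal iff their reduced Gröbner bases coincide (the reduced basis is unique for a fixed ordering).
Buchberger on the first generating set:
f_1 = 2ab² - 2, LT = ab².
f_2 = 2a² - 2, LT = a².

S(f_1,f_2): lcm = a²b². S = -a + b².
  leading term a: no divisor's leading term divides it; move -a to the remainder.
  leading term b²: no divisor's leading term divides it; move b² to the remainder.
  remainder -a + b² ≠ 0; add g_3 = -a + b² to the basis.

S(f_1,g_3): lcm = ab². S = b⁴ - 1.
  leading term b⁴: no divisor's leading term divides it; move b⁴ to the remainder.
  leading term 1: no divisor's leading term divides it; move -1 to the remainder.
  remainder b⁴ - 1 ≠ 0; add g_4 = b⁴ - 1 to the basis.

The other S-polynomials (S(f_2,g_3), S(f_1,g_4), S(f_2,g_4), S(g_3,g_4)) all reduce to 0 modulo the current basis, so we have a Gröbner basis.
Inter-reduce: drop elements whose leading term is divisible by another's, tail-reduce, and make monic.
Reduced Gröbner basis: {a - b², b⁴ - 1}.

Buchberger on the second generating set:
h_1 = -4a² + 2ab² + 2, LT = a².
h_2 = 2a² - 10ab² + 8, LT = a².

S(h_1,h_2): lcm = a². S = 9/2ab² - 9/2.
  leading term ab²: no divisor's leading term divides it; move 9/2ab² to the remainder.
  leading term 1: no divisor's leading term divides it; move -9/2 to the remainder.
  remainder 9/2ab² - 9/2 ≠ 0; add k_3 = 9/2ab² - 9/2 to the basis.

S(h_1,k_3): lcm = a²b². S = -½ab⁴ + a - ½b².
  leading term ab⁴: subtract (-1/9b²)·k_3 from -½ab⁴ + a - ½b² → a - b²
  leading term a: no divisor's leading term divides it; move a to the remainder.
  leading term b²: no divisor's leading term divides it; move -b² to the remainder.
  remainder a - b² ≠ 0; add k_4 = a - b² to the basis.

S(k_3,k_4): lcm = ab². S = b⁴ - 1.
  leading term b⁴: no divisor's leading term divides it; move b⁴ to the remainder.
  leading term 1: no divisor's leading term divides it; move -1 to the remainder.
  remainder b⁴ - 1 ≠ 0; add k_5 = b⁴ - 1 to the basis.

The other S-polynomials (S(h_2,k_3), S(h_1,k_4), S(h_2,k_4), S(h_1,k_5), S(h_2,k_5), S(k_3,k_5), S(k_4,k_5)) all reduce to 0 modulo the current basis, so we have a Gröbner basis.
Inter-reduce: drop elements whose leading term is divisible by another's, tail-reduce, and make monic.
Reduced Gröbner basis: {a - b², b⁴ - 1}.

These coincide, so the ideals are equal.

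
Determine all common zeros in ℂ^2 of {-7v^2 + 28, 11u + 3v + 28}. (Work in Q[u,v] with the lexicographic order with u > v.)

{(-2, -2), (-34/11, 2)}

Compute a lex Gröbner basis by Buchberger's algorithm.
f_1 = -7v^2 + 28, LT = v^2.
f_2 = 11u + 3v + 28, LT = u.

S(f_1,f_2): leading monomials are coprime, so the S-polynomial reduces to 0 (Buchberger's first criterion).
Every S-polynomial of the final basis reduces to 0, so we have a Gröbner basis.
Inter-reduce: drop elements whose leading term is divisible by another's, tail-reduce, and make monic.
Reduced Gröbner basis: {u + 3/11v + 28/11, v^2 - 4}.

Elimination: the polynomial v^2 - 4 lies in the elimination ideal for v, so v ∈ {-2, 2}. For each such v, the remaining basis elements (now univariate) give the rest of the solution.
  v = -2: the earlier basis element becomes u + 2 = 0, giving u = -2 — point (-2, -2).
  v = 2: the earlier basis element becomes u + 34/11 = 0, giving u = -34/11 — point (-34/11, 2).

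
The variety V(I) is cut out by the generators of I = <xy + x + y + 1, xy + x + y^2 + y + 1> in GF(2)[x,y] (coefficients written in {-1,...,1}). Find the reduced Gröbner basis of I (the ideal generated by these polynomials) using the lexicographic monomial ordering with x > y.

f_1 = xy + x + y + 1, LT = xy.
f_2 = xy + x + y^2 + y + 1, LT = xy.

S(f_1,f_2): lcm = xy. S = y^2.
  leading term y^2: no divisor's leading term divides it; move y^2 to the remainder.
  remainder y^2 ≠ 0; add g_3 = y^2 to the basis.

S(f_1,g_3): lcm = xy^2. S = xy + y^2 + y.
  leading term xy: subtract (1)·f_1 from xy + y^2 + y → x + y^2 + 1
  leading term x: no divisor's leading term divides it; move x to the remainder.
  leading term y^2: subtract (1)·g_3 from y^2 + 1 → 1
  leading term 1: no divisor's leading term divides it; move 1 to the remainder.
  remainder x + 1 ≠ 0; add g_4 = x + 1 to the basis.

The other S-polynomials (S(f_2,g_3), S(f_1,g_4), S(f_2,g_4), S(g_3,g_4)) all reduce to 0 modulo the current basis, so we have a Gröbner basis.
Inter-reduce: drop elements whose leading term is divisible by another's, tail-reduce, and make monic.

G = {x + 1, y^2}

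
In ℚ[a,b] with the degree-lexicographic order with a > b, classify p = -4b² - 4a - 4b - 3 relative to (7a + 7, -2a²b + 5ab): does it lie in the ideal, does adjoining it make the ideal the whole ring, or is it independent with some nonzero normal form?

Adjoining -4b² - 4a - 4b - 3 makes the ideal the whole ring: the system is inconsistent.

First compute the reduced Gröbner basis of I by Buchberger's algorithm.
f_1 = 7a + 7, LT = a.
f_2 = -2a²b + 5ab, LT = a²b.

S(f_1,f_2): lcm = a²b. S = 7/2ab.
  reduce S modulo (f_1, f_2):
  remainder -7/2b ≠ 0; add h_3 = -7/2b to the basis.

The other S-polynomials (S(f_1,h_3), S(f_2,h_3)) all reduce to 0 modulo the current basis, so we have a Gröbner basis.
Inter-reduce: drop elements whose leading term is divisible by another's, tail-reduce, and make monic.
Reduced Gröbner basis: {a + 1, b}.
Label its elements g_1 = a + 1, g_2 = b.

Reduce p = -4b² - 4a - 4b - 3 modulo G:
  leading term b²: subtract (-4b)·g_2 from -4b² - 4a - 4b - 3 → -4a - 4b - 3
  leading term a: subtract (-4)·g_1 from -4a - 4b - 3 → -4b + 1
  leading term b: subtract (-4)·g_2 from -4b + 1 → 1
  leading term 1: no divisor's leading term divides it; move 1 to the remainder.
  normal form = 1.
The normal form is nonzero, so p ∉ I. Since p minus its normal form lies in I, I + (p) = I + (r) where r = 1; decide whether this ideal is the whole ring.
Here r = 1 is a nonzero constant, hence a unit: 1 ∈ I + (p), the Gröbner basis of I + (p) is {1}, and the enlarged system has no common solution — adjoining p is inconsistent.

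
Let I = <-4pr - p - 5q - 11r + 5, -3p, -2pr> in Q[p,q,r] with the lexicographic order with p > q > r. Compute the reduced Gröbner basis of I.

G = {p, q + 11/5r - 1}

f_1 = -4pr - p - 5q - 11r + 5, LT = pr.
f_2 = -3p, LT = p.
f_3 = -2pr, LT = pr.

S(f_1,f_2): lcm = pr. S = 1/4p + 5/4q + 11/4r - 5/4.
  leading term p: subtract (-1/12)·f_2 from 1/4p + 5/4q + 11/4r - 5/4 → 5/4q + 11/4r - 5/4
  leading term q: no divisor's leading term divides it; move 5/4q to the remainder.
  leading term r: no divisor's leading term divides it; move 11/4r to the remainder.
  leading term 1: no divisor's leading term divides it; move -5/4 to the remainder.
  remainder 5/4q + 11/4r - 5/4 ≠ 0; add g_4 = 5/4q + 11/4r - 5/4 to the basis.

The other S-polynomials (S(f_1,f_3), S(f_2,f_3), S(f_1,g_4), S(f_2,g_4), S(f_3,g_4)) all reduce to 0 modulo the current basis, so we have a Gröbner basis.
Inter-reduce: drop elements whose leading term is divisible by another's, tail-reduce, and make monic.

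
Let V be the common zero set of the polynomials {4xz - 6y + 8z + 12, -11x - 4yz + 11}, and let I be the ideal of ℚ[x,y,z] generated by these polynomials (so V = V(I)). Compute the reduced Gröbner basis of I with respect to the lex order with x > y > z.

f_1 = 4xz - 6y + 8z + 12, LT = xz.
f_2 = -11x - 4yz + 11, LT = x.

S(f_1,f_2): lcm = xz. S = -4/11yz² - 3/2y + 3z + 3.
  leading term yz²: no divisor's leading term divides it; move -4/11yz² to the remainder.
  leading term y: no divisor's leading term divides it; move -3/2y to the remainder.
  leading term z: no divisor's leading term divides it; move 3z to the remainder.
  leading term 1: no divisor's leading term divides it; move 3 to the remainder.
  remainder -4/11yz² - 3/2y + 3z + 3 ≠ 0; add g_3 = -4/11yz² - 3/2y + 3z + 3 to the basis.

S(f_1,g_3): lcm = xyz². S = -33/8xy + 33/4xz + 33/4x - 3/2y²z + 2yz² + 3yz.
  leading term xy: subtract (⅜y)·f_2 from -33/8xy + 33/4xz + 33/4x - 3/2y²z + 2yz² + 3yz → 33/4xz + 33/4x + 2yz² + 3yz - 33/8y
  leading term xz: subtract (33/16)·f_1 from 33/4xz + 33/4x + 2yz² + 3yz - 33/8y → 33/4x + 2yz² + 3yz + 33/4y - 33/2z - 99/4
  leading term x: subtract (-¾)·f_2 from 33/4x + 2yz² + 3yz + 33/4y - 33/2z - 99/4 → 2yz² + 33/4y - 33/2z - 33/2
  leading term yz²: subtract (-11/2)·g_3 from 2yz² + 33/4y - 33/2z - 33/2 → 0
  remainder 0.

S(f_2,g_3): leading monomials are coprime, so the S-polynomial reduces to 0 (Buchberger's first criterion).
Every S-polynomial of the final basis reduces to 0, so we have a Gröbner basis.
Inter-reduce: drop elements whose leading term is divisible by another's, tail-reduce, and make monic.

G = {x + 4/11yz - 1, yz² + 33/8y - 33/4z - 33/4}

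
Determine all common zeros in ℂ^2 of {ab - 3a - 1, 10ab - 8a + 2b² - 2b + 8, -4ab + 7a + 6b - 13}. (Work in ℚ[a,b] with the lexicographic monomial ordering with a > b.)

Compute a lex Gröbner basis by Buchberger's algorithm.
f_1 = ab - 3a - 1, LT = ab.
f_2 = 10ab - 8a + 2b² - 2b + 8, LT = ab.
f_3 = -4ab + 7a + 6b - 13, LT = ab.

S(f_1,f_2): lcm = ab. S = -11/5a - ⅕b² + ⅕b - 9/5.
  reduce S modulo (f_1, f_2, f_3):
  remainder -11/5a - ⅕b² + ⅕b - 9/5 ≠ 0; add h_4 = -11/5a - ⅕b² + ⅕b - 9/5 to the basis.

S(f_1,f_3): lcm = ab. S = -5/4a + 3/2b - 17/4.
  reduce S modulo (f_1, f_2, f_3, h_4):
  remainder 5/44b² + 61/44b - 71/22 ≠ 0; add h_5 = 5/44b² + 61/44b - 71/22 to the basis.

S(f_1,h_4): lcm = ab. S = -3a - 1/11b³ + 1/11b² - 9/11b - 1.
  reduce S modulo (f_1, f_2, f_3, h_4, h_5):
  remainder -541/25b + 1082/25 ≠ 0; add h_6 = -541/25b + 1082/25 to the basis.

The other S-polynomials (S(f_2,f_3), S(f_2,h_4), S(f_3,h_4), S(f_1,h_5), S(f_2,h_5), S(f_3,h_5), S(h_4,h_5), S(f_1,h_6), S(f_2,h_6), S(f_3,h_6), S(h_4,h_6), S(h_5,h_6)) all reduce to 0 modulo the current basis, so we have a Gröbner basis.
Inter-reduce: drop elements whose leading term is divisible by another's, tail-reduce, and make monic.
Reduced Gröbner basis: {a + 1, b - 2}.

The lex basis is triangular: the last element involves only b. Solving b - 2 = 0 gives b ∈ {2}; substituting each value into the earlier elements determines the remaining variables.
  b = 2: the earlier basis element becomes a + 1 = 0, giving a = -1 — point (-1, 2).

{(-1, 2)}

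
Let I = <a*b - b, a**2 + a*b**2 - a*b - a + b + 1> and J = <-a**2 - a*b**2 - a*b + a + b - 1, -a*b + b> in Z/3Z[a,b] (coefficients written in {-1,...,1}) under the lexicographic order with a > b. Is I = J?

Two ideals are equal iff their reduced Gröbner bases coincide (the reduced basis is unique for a fixed ordering).
Buchberger on the first generating set:
f_1 = a*b - b, LT = a*b.
f_2 = a**2 + a*b**2 - a*b - a + b + 1, LT = a**2.

S(f_1,f_2): lcm = a**2*b. S = -a*b**3 + a*b**2 - b**2 - b.
  reduce S modulo (f_1, f_2):
  remainder -b**3 - b ≠ 0; add g_3 = -b**3 - b to the basis.

The other S-polynomials (S(f_1,g_3), S(f_2,g_3)) all reduce to 0 modulo the current basis, so we have a Gröbner basis.
Inter-reduce: drop elements whose leading term is divisible by another's, tail-reduce, and make monic.
Reduced Gröbner basis: {a**2 - a + b**2 + 1, a*b - b, b**3 + b}.

Buchberger on the second generating set:
h_1 = -a**2 - a*b**2 - a*b + a + b - 1, LT = a**2.
h_2 = -a*b + b, LT = a*b.

S(h_1,h_2): lcm = a**2*b. S = a*b**3 + a*b**2 - b**2 + b.
  reduce S modulo (h_1, h_2):
  remainder b**3 + b ≠ 0; add k_3 = b**3 + b to the basis.

The other S-polynomials (S(h_1,k_3), S(h_2,k_3)) all reduce to 0 modulo the current basis, so we have a Gröbner basis.
Inter-reduce: drop elements whose leading term is divisible by another's, tail-reduce, and make monic.
Reduced Gröbner basis: {a**2 - a + b**2 + 1, a*b - b, b**3 + b}.

Same reduced basis, so the two generating sets span the same ideal.

Yes, the ideals are equal.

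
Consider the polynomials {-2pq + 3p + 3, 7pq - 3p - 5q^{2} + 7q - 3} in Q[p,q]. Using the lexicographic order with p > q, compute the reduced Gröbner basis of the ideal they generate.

G = {p - \tfrac{2}{3}q^{2} + \tfrac{14}{15}q + 1, q^{3} - \tfrac{29}{10}q^{2} + \tfrac{3}{5}q}

f_1 = -2pq + 3p + 3, LT = pq.
f_2 = 7pq - 3p - 5q^{2} + 7q - 3, LT = pq.

S(f_1,f_2): lcm = pq. S = -\tfrac{15}{14}p + \tfrac{5}{7}q^{2} - q - \tfrac{15}{14}.
  leading term p: no divisor's leading term divides it; move -\tfrac{15}{14}p to the remainder.
  leading term q^{2}: no divisor's leading term divides it; move \tfrac{5}{7}q^{2} to the remainder.
  leading term q: no divisor's leading term divides it; move -q to the remainder.
  leading term 1: no divisor's leading term divides it; move -\tfrac{15}{14} to the remainder.
  remainder -\tfrac{15}{14}p + \tfrac{5}{7}q^{2} - q - \tfrac{15}{14} ≠ 0; add g_3 = -\tfrac{15}{14}p + \tfrac{5}{7}q^{2} - q - \tfrac{15}{14} to the basis.

S(f_1,g_3): lcm = pq. S = -\tfrac{3}{2}p + \tfrac{2}{3}q^{3} - \tfrac{14}{15}q^{2} - q - \tfrac{3}{2}.
  leading term p: subtract (\tfrac{7}{5})·g_3 from -\tfrac{3}{2}p + \tfrac{2}{3}q^{3} - \tfrac{14}{15}q^{2} - q - \tfrac{3}{2} → \tfrac{2}{3}q^{3} - \tfrac{29}{15}q^{2} + \tfrac{2}{5}q
  leading term q^{3}: no divisor's leading term divides it; move \tfrac{2}{3}q^{3} to the remainder.
  leading term q^{2}: no divisor's leading term divides it; move -\tfrac{29}{15}q^{2} to the remainder.
  leading term q: no divisor's leading term divides it; move \tfrac{2}{5}q to the remainder.
  remainder \tfrac{2}{3}q^{3} - \tfrac{29}{15}q^{2} + \tfrac{2}{5}q ≠ 0; add g_4 = \tfrac{2}{3}q^{3} - \tfrac{29}{15}q^{2} + \tfrac{2}{5}q to the basis.

The other S-polynomials (S(f_2,g_3), S(f_1,g_4), S(f_2,g_4), S(g_3,g_4)) all reduce to 0 modulo the current basis, so we have a Gröbner basis.
Inter-reduce: drop elements whose leading term is divisible by another's, tail-reduce, and make monic.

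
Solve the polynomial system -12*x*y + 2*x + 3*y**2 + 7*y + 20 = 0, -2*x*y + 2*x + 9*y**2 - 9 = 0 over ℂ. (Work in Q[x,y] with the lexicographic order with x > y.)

Compute a lex Gröbner basis by Buchberger's algorithm.
f_1 = -12*x*y + 2*x + 3*y**2 + 7*y + 20, LT = x*y.
f_2 = -2*x*y + 2*x + 9*y**2 - 9, LT = x*y.

S(f_1,f_2): lcm = x*y. S = 5/6*x + 17/4*y**2 - 7/12*y - 37/6.
  leading term x: no divisor's leading term divides it; move 5/6*x to the remainder.
  leading term y**2: no divisor's leading term divides it; move 17/4*y**2 to the remainder.
  leading term y: no divisor's leading term divides it; move -7/12*y to the remainder.
  leading term 1: no divisor's leading term divides it; move -37/6 to the remainder.
  remainder 5/6*x + 17/4*y**2 - 7/12*y - 37/6 ≠ 0; add h_3 = 5/6*x + 17/4*y**2 - 7/12*y - 37/6 to the basis.

S(f_1,h_3): lcm = x*y. S = -1/6*x - 51/10*y**3 + 9/20*y**2 + 409/60*y - 5/3.
  leading term x: subtract (-1/5)·h_3 from -1/6*x - 51/10*y**3 + 9/20*y**2 + 409/60*y - 5/3 → -51/10*y**3 + 13/10*y**2 + 67/10*y - 29/10
  leading term y**3: no divisor's leading term divides it; move -51/10*y**3 to the remainder.
  leading term y**2: no divisor's leading term divides it; move 13/10*y**2 to the remainder.
  leading term y: no divisor's leading term divides it; move 67/10*y to the remainder.
  leading term 1: no divisor's leading term divides it; move -29/10 to the remainder.
  remainder -51/10*y**3 + 13/10*y**2 + 67/10*y - 29/10 ≠ 0; add h_4 = -51/10*y**3 + 13/10*y**2 + 67/10*y - 29/10 to the basis.

The other S-polynomials (S(f_2,h_3), S(f_1,h_4), S(f_2,h_4), S(h_3,h_4)) all reduce to 0 modulo the current basis, so we have a Gröbner basis.
Inter-reduce: drop elements whose leading term is divisible by another's, tail-reduce, and make monic.
Reduced Gröbner basis: {x + 51/10*y**2 - 7/10*y - 37/5, y**3 - 13/51*y**2 - 67/51*y + 29/51}.

Since the basis is lex-ordered, y**3 - 13/51*y**2 - 67/51*y + 29/51 is univariate in y. Its roots are {1, -19/51 + 4*sqrt(115)/51, -4*sqrt(115)/51 - 19/51}. Back-substituting each root into the other basis elements fixes the other coordinates.
  y = 1: the earlier basis element becomes x - 3 = 0, giving x = 3 — point (3, 1).
  y = -19/51 + 4*sqrt(115)/51: the earlier basis element becomes x - 6*sqrt(115)/17 - 48/17 = 0, giving x = 48/17 + 6*sqrt(115)/17 — point (48/17 + 6*sqrt(115)/17, -19/51 + 4*sqrt(115)/51).
  y = -4*sqrt(115)/51 - 19/51: the earlier basis element becomes x - 48/17 + 6*sqrt(115)/17 = 0, giving x = 48/17 - 6*sqrt(115)/17 — point (48/17 - 6*sqrt(115)/17, -4*sqrt(115)/51 - 19/51).
This is the nonlinear analogue of row-reducing a linear system.

{(3, 1), (48/17 + 6*sqrt(115)/17, -19/51 + 4*sqrt(115)/51), (48/17 - 6*sqrt(115)/17, -4*sqrt(115)/51 - 19/51)}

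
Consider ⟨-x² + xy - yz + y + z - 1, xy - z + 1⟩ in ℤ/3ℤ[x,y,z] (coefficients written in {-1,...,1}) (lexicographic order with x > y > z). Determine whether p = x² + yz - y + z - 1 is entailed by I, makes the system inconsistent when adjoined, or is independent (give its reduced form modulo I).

x² + yz - y + z - 1 lies in I (it reduces to 0).

First compute the reduced Gröbner basis of I by Buchberger's algorithm.
f_1 = -x² + xy - yz + y + z - 1, LT = x².
f_2 = xy - z + 1, LT = xy.

S(f_1,f_2): lcm = x²y. S = -xy² + xz - x + y²z - y² - yz + y.
  leading term xy²: subtract (-y)·f_2 from -xy² + xz - x + y²z - y² - yz + y → xz - x + y²z - y² + yz - y
  leading term xz: no divisor's leading term divides it; move xz to the remainder.
  leading term x: no divisor's leading term divides it; move -x to the remainder.
  leading term y²z: no divisor's leading term divides it; move y²z to the remainder.
  leading term y²: no divisor's leading term divides it; move -y² to the remainder.
  leading term yz: no divisor's leading term divides it; move yz to the remainder.
  leading term y: no divisor's leading term divides it; move -y to the remainder.
  remainder xz - x + y²z - y² + yz - y ≠ 0; add h_3 = xz - x + y²z - y² + yz - y to the basis.

S(f_1,h_3): lcm = x²z. S = x² - xy²z + xy² + xyz + xy + yz² - yz - z² + z.
  leading term x²: subtract (-1)·f_1 from x² - xy²z + xy² + xyz + xy + yz² - yz - z² + z → -xy²z + xy² + xyz - xy + yz² + yz + y - z² - z - 1
  leading term xy²z: subtract (-yz)·f_2 from -xy²z + xy² + xyz - xy + yz² + yz + y - z² - z - 1 → xy² + xyz - xy - yz + y - z² - z - 1
  leading term xy²: subtract (y)·f_2 from xy² + xyz - xy - yz + y - z² - z - 1 → xyz - xy - z² - z - 1
  leading term xyz: subtract (z)·f_2 from xyz - xy - z² - z - 1 → -xy + z - 1
  leading term xy: subtract (-1)·f_2 from -xy + z - 1 → 0
  remainder 0.

S(f_2,h_3): lcm = xyz. S = xy - y³z + y³ - y²z + y² - z² + z.
  leading term xy: subtract (1)·f_2 from xy - y³z + y³ - y²z + y² - z² + z → -y³z + y³ - y²z + y² - z² - z - 1
  leading term y³z: no divisor's leading term divides it; move -y³z to the remainder.
  leading term y³: no divisor's leading term divides it; move y³ to the remainder.
  leading term y²z: no divisor's leading term divides it; move -y²z to the remainder.
  leading term y²: no divisor's leading term divides it; move y² to the remainder.
  leading term z²: no divisor's leading term divides it; move -z² to the remainder.
  leading term z: no divisor's leading term divides it; move -z to the remainder.
  leading term 1: no divisor's leading term divides it; move -1 to the remainder.
  remainder -y³z + y³ - y²z + y² - z² - z - 1 ≠ 0; add h_4 = -y³z + y³ - y²z + y² - z² - z - 1 to the basis.

S(f_1,h_4): leading monomials are coprime, so the S-polynomial reduces to 0 (Buchberger's first criterion).
S(f_2,h_4): lcm = xy³z. S = xy³ - xy²z + xy² - xz² - xz - x - y²z² + y²z.
  leading term xy³: subtract (y²)·f_2 from xy³ - xy²z + xy² - xz² - xz - x - y²z² + y²z → -xy²z + xy² - xz² - xz - x - y²z² - y²z - y²
  leading term xy²z: subtract (-yz)·f_2 from -xy²z + xy² - xz² - xz - x - y²z² - y²z - y² → xy² - xz² - xz - x - y²z² - y²z - y² - yz² + yz
  leading term xy²: subtract (y)·f_2 from xy² - xz² - xz - x - y²z² - y²z - y² - yz² + yz → -xz² - xz - x - y²z² - y²z - y² - yz² - yz - y
  leading term xz²: subtract (-z)·h_3 from -xz² - xz - x - y²z² - y²z - y² - yz² - yz - y → xz - x + y²z - y² + yz - y
  leading term xz: subtract (1)·h_3 from xz - x + y²z - y² + yz - y → 0
  remainder 0.

S(h_3,h_4): lcm = xy³z. S = -xy²z + xy² - xz² - xz - x + y⁵z - y⁵ + y⁴z - y⁴.
  leading term xy²z: subtract (-yz)·f_2 from -xy²z + xy² - xz² - xz - x + y⁵z - y⁵ + y⁴z - y⁴ → xy² - xz² - xz - x + y⁵z - y⁵ + y⁴z - y⁴ - yz² + yz
  leading term xy²: subtract (y)·f_2 from xy² - xz² - xz - x + y⁵z - y⁵ + y⁴z - y⁴ - yz² + yz → -xz² - xz - x + y⁵z - y⁵ + y⁴z - y⁴ - yz² - yz - y
  leading term xz²: subtract (-z)·h_3 from -xz² - xz - x + y⁵z - y⁵ + y⁴z - y⁴ - yz² - yz - y → xz - x + y⁵z - y⁵ + y⁴z - y⁴ + y²z² - y²z + yz - y
  leading term xz: subtract (1)·h_3 from xz - x + y⁵z - y⁵ + y⁴z - y⁴ + y²z² - y²z + yz - y → y⁵z - y⁵ + y⁴z - y⁴ + y²z² + y²z + y²
  leading term y⁵z: subtract (-y²)·h_4 from y⁵z - y⁵ + y⁴z - y⁴ + y²z² + y²z + y² → 0
  remainder 0.

Every S-polynomial of the final basis reduces to 0, so we have a Gröbner basis.
Inter-reduce: drop elements whose leading term is divisible by another's, tail-reduce, and make monic.
Reduced Gröbner basis: {x² + yz - y + z - 1, xy - z + 1, xz - x + y²z - y² + yz - y, y³z - y³ + y²z - y² + z² + z + 1}.
Label its elements g_1 = x² + yz - y + z - 1, g_2 = xy - z + 1, g_3 = xz - x + y²z - y² + yz - y, g_4 = y³z - y³ + y²z - y² + z² + z + 1.

Reduce p = x² + yz - y + z - 1 modulo G:
  leading term x²: subtract (1)·g_1 from x² + yz - y + z - 1 → 0
  normal form = 0.
Since the normal form is 0, p ∈ I.

The remainder on division by a Gröbner basis is unique — it is the normal form.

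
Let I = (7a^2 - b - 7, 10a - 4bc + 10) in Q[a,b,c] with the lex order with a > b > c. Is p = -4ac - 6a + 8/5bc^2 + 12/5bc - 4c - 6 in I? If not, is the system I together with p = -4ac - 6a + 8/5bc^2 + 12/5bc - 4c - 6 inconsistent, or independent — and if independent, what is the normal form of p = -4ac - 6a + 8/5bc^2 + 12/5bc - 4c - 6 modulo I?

-4ac - 6a + 8/5bc^2 + 12/5bc - 4c - 6 lies in I (it reduces to 0).

First compute the reduced Gröbner basis of I by Buchberger's algorithm.
f_1 = 7a^2 - b - 7, LT = a^2.
f_2 = 10a - 4bc + 10, LT = a.

S(f_1,f_2): lcm = a^2. S = 2/5abc - a - 1/7b - 1.
  leading term abc: subtract (1/25bc)·f_2 from 2/5abc - a - 1/7b - 1 → -a + 4/25b^2c^2 - 2/5bc - 1/7b - 1
  leading term a: subtract (-1/10)·f_2 from -a + 4/25b^2c^2 - 2/5bc - 1/7b - 1 → 4/25b^2c^2 - 4/5bc - 1/7b
  leading term b^2c^2: no divisor's leading term divides it; move 4/25b^2c^2 to the remainder.
  leading term bc: no divisor's leading term divides it; move -4/5bc to the remainder.
  leading term b: no divisor's leading term divides it; move -1/7b to the remainder.
  remainder 4/25b^2c^2 - 4/5bc - 1/7b ≠ 0; add h_3 = 4/25b^2c^2 - 4/5bc - 1/7b to the basis.

The other S-polynomials (S(f_1,h_3), S(f_2,h_3)) all reduce to 0 modulo the current basis, so we have a Gröbner basis.
Inter-reduce: drop elements whose leading term is divisible by another's, tail-reduce, and make monic.
Reduced Gröbner basis: {a - 2/5bc + 1, b^2c^2 - 5bc - 25/28b}.
Label its elements g_1 = a - 2/5bc + 1, g_2 = b^2c^2 - 5bc - 25/28b.

Reduce p = -4ac - 6a + 8/5bc^2 + 12/5bc - 4c - 6 modulo G:
  leading term ac: subtract (-4c)·g_1 from -4ac - 6a + 8/5bc^2 + 12/5bc - 4c - 6 → -6a + 12/5bc - 6
  leading term a: subtract (-6)·g_1 from -6a + 12/5bc - 6 → 0
  normal form = 0.
Since the normal form is 0, p ∈ I.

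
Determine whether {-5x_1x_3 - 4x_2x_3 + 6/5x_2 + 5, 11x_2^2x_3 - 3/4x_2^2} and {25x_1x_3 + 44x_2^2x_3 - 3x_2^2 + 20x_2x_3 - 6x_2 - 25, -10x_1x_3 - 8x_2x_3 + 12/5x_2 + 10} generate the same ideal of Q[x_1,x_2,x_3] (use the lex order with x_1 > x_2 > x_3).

Yes, the ideals are equal.

Since reduced Gröbner bases are canonical representatives of ideals under a given ordering, it suffices to compute and compare them.
Buchberger on the first generating set:
f_1 = -5x_1x_3 - 4x_2x_3 + 6/5x_2 + 5, LT = x_1x_3.
f_2 = 11x_2^2x_3 - 3/4x_2^2, LT = x_2^2x_3.

S(f_1,f_2): lcm = x_1x_2^2x_3. S = 3/44x_1x_2^2 + 4/5x_2^3x_3 - 6/25x_2^3 - x_2^2.
  leading term x_1x_2^2: no divisor's leading term divides it; move 3/44x_1x_2^2 to the remainder.
  leading term x_2^3x_3: subtract (4/55x_2)·f_2 from 4/5x_2^3x_3 - 6/25x_2^3 - x_2^2 → -51/275x_2^3 - x_2^2
  leading term x_2^3: no divisor's leading term divides it; move -51/275x_2^3 to the remainder.
  leading term x_2^2: no divisor's leading term divides it; move -x_2^2 to the remainder.
  remainder 3/44x_1x_2^2 - 51/275x_2^3 - x_2^2 ≠ 0; add g_3 = 3/44x_1x_2^2 - 51/275x_2^3 - x_2^2 to the basis.

The other S-polynomials (S(f_1,g_3), S(f_2,g_3)) all reduce to 0 modulo the current basis, so we have a Gröbner basis.
Inter-reduce: drop elements whose leading term is divisible by another's, tail-reduce, and make monic.
Reduced Gröbner basis: {x_1x_2^2 - 68/25x_2^3 - 44/3x_2^2, x_1x_3 + 4/5x_2x_3 - 6/25x_2 - 1, x_2^2x_3 - 3/44x_2^2}.

Buchberger on the second generating set:
h_1 = 25x_1x_3 + 44x_2^2x_3 - 3x_2^2 + 20x_2x_3 - 6x_2 - 25, LT = x_1x_3.
h_2 = -10x_1x_3 - 8x_2x_3 + 12/5x_2 + 10, LT = x_1x_3.

S(h_1,h_2): lcm = x_1x_3. S = 44/25x_2^2x_3 - 3/25x_2^2.
  leading term x_2^2x_3: no divisor's leading term divides it; move 44/25x_2^2x_3 to the remainder.
  leading term x_2^2: no divisor's leading term divides it; move -3/25x_2^2 to the remainder.
  remainder 44/25x_2^2x_3 - 3/25x_2^2 ≠ 0; add k_3 = 44/25x_2^2x_3 - 3/25x_2^2 to the basis.

S(h_1,k_3): lcm = x_1x_2^2x_3. S = 3/44x_1x_2^2 + 44/25x_2^4x_3 - 3/25x_2^4 + 4/5x_2^3x_3 - 6/25x_2^3 - x_2^2.
  leading term x_1x_2^2: no divisor's leading term divides it; move 3/44x_1x_2^2 to the remainder.
  leading term x_2^4x_3: subtract (x_2^2)·k_3 from 44/25x_2^4x_3 - 3/25x_2^4 + 4/5x_2^3x_3 - 6/25x_2^3 - x_2^2 → 4/5x_2^3x_3 - 6/25x_2^3 - x_2^2
  leading term x_2^3x_3: subtract (5/11x_2)·k_3 from 4/5x_2^3x_3 - 6/25x_2^3 - x_2^2 → -51/275x_2^3 - x_2^2
  leading term x_2^3: no divisor's leading term divides it; move -51/275x_2^3 to the remainder.
  leading term x_2^2: no divisor's leading term divides it; move -x_2^2 to the remainder.
  remainder 3/44x_1x_2^2 - 51/275x_2^3 - x_2^2 ≠ 0; add k_4 = 3/44x_1x_2^2 - 51/275x_2^3 - x_2^2 to the basis.

The other S-polynomials (S(h_2,k_3), S(h_1,k_4), S(h_2,k_4), S(k_3,k_4)) all reduce to 0 modulo the current basis, so we have a Gröbner basis.
Inter-reduce: drop elements whose leading term is divisible by another's, tail-reduce, and make monic.
Reduced Gröbner basis: {x_1x_2^2 - 68/25x_2^3 - 44/3x_2^2, x_1x_3 + 4/5x_2x_3 - 6/25x_2 - 1, x_2^2x_3 - 3/44x_2^2}.

These coincide, so the ideals are equal.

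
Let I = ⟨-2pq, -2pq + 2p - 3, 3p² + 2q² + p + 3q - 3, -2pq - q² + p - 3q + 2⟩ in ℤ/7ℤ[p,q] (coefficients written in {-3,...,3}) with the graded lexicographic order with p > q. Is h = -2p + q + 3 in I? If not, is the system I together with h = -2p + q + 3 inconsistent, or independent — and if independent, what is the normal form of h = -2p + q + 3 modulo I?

First compute the reduced Gröbner basis of I by Buchberger's algorithm.
f_1 = -2pq, LT = pq.
f_2 = -2pq + 2p - 3, LT = pq.
f_3 = 3p² + 2q² + p + 3q - 3, LT = p².
f_4 = -2pq - q² + p - 3q + 2, LT = pq.

S(f_1,f_2): lcm = pq. S = p + 2.
  leading term p: no divisor's leading term divides it; move p to the remainder.
  leading term 1: no divisor's leading term divides it; move 2 to the remainder.
  remainder p + 2 ≠ 0; add k_5 = p + 2 to the basis.

S(f_1,f_3): lcm = p²q. S = -3q³ + 2pq - q² + q.
  leading term q³: no divisor's leading term divides it; move -3q³ to the remainder.
  leading term pq: subtract (-1)·f_1 from 2pq - q² + q → -q² + q
  leading term q²: no divisor's leading term divides it; move -q² to the remainder.
  leading term q: no divisor's leading term divides it; move q to the remainder.
  remainder -3q³ - q² + q ≠ 0; add k_6 = -3q³ - q² + q to the basis.

S(f_1,f_4): lcm = pq. S = 3q² - 3p + 2q + 1.
  leading term q²: no divisor's leading term divides it; move 3q² to the remainder.
  leading term p: subtract (-3)·k_5 from -3p + 2q + 1 → 2q
  leading term q: no divisor's leading term divides it; move 2q to the remainder.
  remainder 3q² + 2q ≠ 0; add k_7 = 3q² + 2q to the basis.

S(f_2,f_3): lcm = p²q. S = -3q³ - p² + 2pq - q² - 2p + q.
  leading term q³: subtract (1)·k_6 from -3q³ - p² + 2pq - q² - 2p + q → -p² + 2pq - 2p
  leading term p²: subtract (2)·f_3 from -p² + 2pq - 2p → 2pq + 3q² + 3p + q - 1
  leading term pq: subtract (-1)·f_1 from 2pq + 3q² + 3p + q - 1 → 3q² + 3p + q - 1
  leading term q²: subtract (1)·k_7 from 3q² + 3p + q - 1 → 3p - q - 1
  leading term p: subtract (3)·k_5 from 3p - q - 1 → -q
  leading term q: no divisor's leading term divides it; move -q to the remainder.
  remainder -q ≠ 0; add k_8 = -q to the basis.

The other S-polynomials (S(f_2,f_4), S(f_3,f_4), S(f_1,k_5), S(f_2,k_5), S(f_3,k_5), S(f_4,k_5), S(f_1,k_6), S(f_2,k_6), S(f_3,k_6), S(f_4,k_6), S(k_5,k_6), S(f_1,k_7), S(f_2,k_7), S(f_3,k_7), S(f_4,k_7), S(k_5,k_7), S(k_6,k_7), S(f_1,k_8), S(f_2,k_8), S(f_3,k_8), S(f_4,k_8), S(k_5,k_8), S(k_6,k_8), S(k_7,k_8)) all reduce to 0 modulo the current basis, so we have a Gröbner basis.
Inter-reduce: drop elements whose leading term is divisible by another's, tail-reduce, and make monic.
Reduced Gröbner basis: {p + 2, q}.
Label its elements g_1 = p + 2, g_2 = q.

Reduce h = -2p + q + 3 modulo G:
  leading term p: subtract (-2)·g_1 from -2p + q + 3 → q
  leading term q: subtract (1)·g_2 from q → 0
  normal form = 0.
Since the normal form is 0, h ∈ I.

-2p + q + 3 lies in I (it reduces to 0).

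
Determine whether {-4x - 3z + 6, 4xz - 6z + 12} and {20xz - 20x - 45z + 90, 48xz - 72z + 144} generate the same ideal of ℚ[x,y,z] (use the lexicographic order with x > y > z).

Yes, the ideals are equal.

Equality of ideals is decidable: compute both reduced Gröbner bases (unique for the ordering) and check whether they agree.
Buchberger on the first generating set:
f_1 = -4x - 3z + 6, LT = x.
f_2 = 4xz - 6z + 12, LT = xz.

S(f_1,f_2): lcm = xz. S = ¾z² - 3.
  reduce S modulo (f_1, f_2):
  remainder ¾z² - 3 ≠ 0; add g_3 = ¾z² - 3 to the basis.

The other S-polynomials (S(f_1,g_3), S(f_2,g_3)) all reduce to 0 modulo the current basis, so we have a Gröbner basis.
Inter-reduce: drop elements whose leading term is divisible by another's, tail-reduce, and make monic.
Reduced Gröbner basis: {x + ¾z - 3/2, z² - 4}.

Buchberger on the second generating set:
h_1 = 20xz - 20x - 45z + 90, LT = xz.
h_2 = 48xz - 72z + 144, LT = xz.

S(h_1,h_2): lcm = xz. S = -x - ¾z + 3/2.
  reduce S modulo (h_1, h_2):
  remainder -x - ¾z + 3/2 ≠ 0; add k_3 = -x - ¾z + 3/2 to the basis.

S(h_1,k_3): lcm = xz. S = -x - ¾z² - ¾z + 9/2.
  reduce S modulo (h_1, h_2, k_3):
  remainder -¾z² + 3 ≠ 0; add k_4 = -¾z² + 3 to the basis.

The other S-polynomials (S(h_2,k_3), S(h_1,k_4), S(h_2,k_4), S(k_3,k_4)) all reduce to 0 modulo the current basis, so we have a Gröbner basis.
Inter-reduce: drop elements whose leading term is divisible by another's, tail-reduce, and make monic.
Reduced Gröbner basis: {x + ¾z - 3/2, z² - 4}.

Same reduced basis, so the two generating sets span the same ideal.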